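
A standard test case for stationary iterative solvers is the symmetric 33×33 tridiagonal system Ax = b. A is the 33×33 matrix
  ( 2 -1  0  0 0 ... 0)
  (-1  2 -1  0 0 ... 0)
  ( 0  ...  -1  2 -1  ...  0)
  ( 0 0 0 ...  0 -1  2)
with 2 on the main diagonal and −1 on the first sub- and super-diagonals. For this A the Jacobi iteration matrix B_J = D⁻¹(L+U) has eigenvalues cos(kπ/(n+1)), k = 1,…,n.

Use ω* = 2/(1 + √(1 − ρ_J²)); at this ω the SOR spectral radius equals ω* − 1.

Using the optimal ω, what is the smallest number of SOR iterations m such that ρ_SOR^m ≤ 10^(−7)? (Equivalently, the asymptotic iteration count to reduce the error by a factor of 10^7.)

m = 88

spectrum of D⁻¹(L+U) = {cos(kπ/34) : 1≤k≤33}; ρ_J = cos(π/34) = 0.9957342.
1 − cos²(π/34) = sin²(π/34) ⇒ √(1−ρ_J²) = sin(π/34) = 0.0922684.
ω* = 2/(1+0.0922684) = 1.8310518
and ρ(B_{ω*}) = 1.8310518 − 1 = 0.8310518.
7·ln10 = 16.1181; −ln(0.8310518) = 0.185063; m = ⌈16.1181/0.185063⌉ = ⌈87.095⌉ = 88.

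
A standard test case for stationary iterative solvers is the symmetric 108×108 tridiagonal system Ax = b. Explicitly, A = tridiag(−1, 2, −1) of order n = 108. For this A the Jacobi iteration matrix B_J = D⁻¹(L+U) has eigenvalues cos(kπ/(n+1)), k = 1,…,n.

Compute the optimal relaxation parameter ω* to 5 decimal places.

B_J for the 108×108 system has eigenvalues cos(kπ/109); ρ_J = cos(π/109) = 0.99958.
√(1 − cos²(π/109)) = sin(π/109) ≈ 0.028818.
ω* = 2/(1 + 0.028818) = 2/1.028818 = 1.94398.
ρ(B_{ω*}) = ω*−1 = 0.94398

ω* = 1.94398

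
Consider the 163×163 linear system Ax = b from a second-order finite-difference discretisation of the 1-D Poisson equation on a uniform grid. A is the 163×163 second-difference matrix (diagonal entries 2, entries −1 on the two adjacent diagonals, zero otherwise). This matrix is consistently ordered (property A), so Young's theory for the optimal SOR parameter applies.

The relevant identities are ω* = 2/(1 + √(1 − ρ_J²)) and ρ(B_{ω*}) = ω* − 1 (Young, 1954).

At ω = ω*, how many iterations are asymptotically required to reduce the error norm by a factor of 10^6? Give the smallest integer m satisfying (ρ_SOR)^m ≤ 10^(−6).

½·tridiag(1,0,1) at n=163: λ_k = cos(kπ/164); max |λ| at k=1 ⇒ ρ_J = cos(π/164) ≈ 0.9998165.
√(1 − cos²(π/164)) = sin(π/164) ≈ 0.0191549.
So ω* = 2/1.0191549 = 1.9624102 (Young).
and ρ(B_{ω*}) = 1.9624102 − 1 = 0.9624102.
(0.9624102)^m ≤ 10^{−6}  ⇒  m·ln(0.9624102) ≤ −6·ln10  ⇒  m ≥ 360.582  ⇒  m = 361

m = 361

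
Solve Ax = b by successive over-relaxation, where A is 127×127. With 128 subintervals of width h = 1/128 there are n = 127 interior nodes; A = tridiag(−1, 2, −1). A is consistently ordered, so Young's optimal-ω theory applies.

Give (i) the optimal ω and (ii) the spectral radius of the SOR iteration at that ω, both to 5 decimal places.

ω* = 1.95209, ρ_SOR = 0.95209

[ρ_J] n=127: ρ(B_J) = cos(π/(n+1)) = cos(π/128) = 0.99970.
root = sin(π/128) = 0.024541  (since 1−cos² = sin²).
Young: ω* = 2/(1+√(1−ρ_J²)) = 2/(1+0.024541) = 2/1.024541 = 1.95209.
ρ_SOR = ω* − 1 ≈ 0.95209.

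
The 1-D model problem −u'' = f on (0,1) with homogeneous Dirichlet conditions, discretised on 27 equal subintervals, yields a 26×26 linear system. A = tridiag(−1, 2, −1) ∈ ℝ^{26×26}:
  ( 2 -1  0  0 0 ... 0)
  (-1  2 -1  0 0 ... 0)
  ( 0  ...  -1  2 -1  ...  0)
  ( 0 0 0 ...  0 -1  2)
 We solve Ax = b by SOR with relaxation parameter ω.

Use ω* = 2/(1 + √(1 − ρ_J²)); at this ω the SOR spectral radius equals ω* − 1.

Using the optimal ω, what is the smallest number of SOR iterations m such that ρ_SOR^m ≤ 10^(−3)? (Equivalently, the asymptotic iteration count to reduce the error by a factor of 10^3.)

[ρ_J] n=26: ρ(B_J) = cos(π/(n+1)) = cos(π/27) = 0.9932384.
root = sin(π/27) = 0.1160929  (since 1−cos² = sin²).
So ω* = 2/1.1160929 = 1.7919655 (Young).
ρ_SOR = ω* − 1 = 1.7919655 − 1 = 0.7919655.
ρ_SOR^m ≤ 10^(−3) ⇔ m ≥ 3·ln10/(−ln 0.7919655) = 6.90776/0.233237 = 29.617; m = ⌈29.617⌉ = 30.

m = 30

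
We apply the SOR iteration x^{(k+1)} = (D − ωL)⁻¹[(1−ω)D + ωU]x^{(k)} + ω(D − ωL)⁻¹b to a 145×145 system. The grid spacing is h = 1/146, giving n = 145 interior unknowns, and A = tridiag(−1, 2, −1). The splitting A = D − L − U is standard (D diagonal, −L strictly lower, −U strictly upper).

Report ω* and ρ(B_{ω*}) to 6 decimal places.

ω* = 1.957874, ρ_SOR = 0.957874

[ρ_J] n=145: ρ(B_J) = cos(π/(n+1)) = cos(π/146) = 0.999769.
√(1−ρ_J²) = |sin(π/146)| = 0.0215161
ω* = 2/(1 + 0.0215161) = 2/1.0215161 = 1.957874.
ρ_SOR = ω* − 1 = 1.957874 − 1 = 0.957874.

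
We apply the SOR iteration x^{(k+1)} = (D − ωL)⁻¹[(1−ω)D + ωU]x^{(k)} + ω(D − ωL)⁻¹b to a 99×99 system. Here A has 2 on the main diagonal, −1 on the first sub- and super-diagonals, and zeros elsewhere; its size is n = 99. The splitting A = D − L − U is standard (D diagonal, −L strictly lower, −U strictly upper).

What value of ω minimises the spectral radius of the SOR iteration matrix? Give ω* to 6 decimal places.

ω* = 1.939092

n=99: λ(B_J) = 1 − λ(A)/2 = cos(kπ/100); k=1 gives ρ_J = 0.999507.
√(1−ρ_J²) simplifies to sin(π/100) = 0.0314108.
ω* = 2/(1+0.0314108) = 1.939092
ρ(B_{ω*}) = ω*−1 = 0.939092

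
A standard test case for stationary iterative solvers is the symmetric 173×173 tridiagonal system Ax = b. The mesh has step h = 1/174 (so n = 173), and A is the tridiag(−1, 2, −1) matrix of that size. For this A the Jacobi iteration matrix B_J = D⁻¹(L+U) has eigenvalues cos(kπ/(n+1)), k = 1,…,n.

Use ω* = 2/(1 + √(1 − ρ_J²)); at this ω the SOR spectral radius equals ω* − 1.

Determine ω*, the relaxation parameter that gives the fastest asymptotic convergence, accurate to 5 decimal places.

spectrum of D⁻¹(L+U) = {cos(kπ/174) : 1≤k≤173}; ρ_J = cos(π/174) = 0.99984.
√(1−ρ_J²) simplifies to sin(π/174) = 0.018054.
So ω* = 2/1.018054 = 1.96453 (Young).
ρ(B_{ω*}) = ω*−1 = 0.96453

ω* = 1.96453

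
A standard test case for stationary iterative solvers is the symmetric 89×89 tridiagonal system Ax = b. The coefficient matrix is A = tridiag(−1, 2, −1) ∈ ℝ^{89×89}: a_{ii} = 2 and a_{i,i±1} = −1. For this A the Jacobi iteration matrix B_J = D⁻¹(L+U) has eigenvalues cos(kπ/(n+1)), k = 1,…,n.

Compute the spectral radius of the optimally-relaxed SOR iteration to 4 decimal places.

ρ_SOR = 0.9326

½·tridiag(1,0,1) at n=89: λ_k = cos(kπ/90); max |λ| at k=1 ⇒ ρ_J = cos(π/90) ≈ 0.9994.
√(1−ρ_J²) = |sin(π/90)| = 0.03490
So ω* = 2/1.03490 = 1.9326 (Young).
ρ_SOR = ω* − 1 = 1.9326 − 1 = 0.9326.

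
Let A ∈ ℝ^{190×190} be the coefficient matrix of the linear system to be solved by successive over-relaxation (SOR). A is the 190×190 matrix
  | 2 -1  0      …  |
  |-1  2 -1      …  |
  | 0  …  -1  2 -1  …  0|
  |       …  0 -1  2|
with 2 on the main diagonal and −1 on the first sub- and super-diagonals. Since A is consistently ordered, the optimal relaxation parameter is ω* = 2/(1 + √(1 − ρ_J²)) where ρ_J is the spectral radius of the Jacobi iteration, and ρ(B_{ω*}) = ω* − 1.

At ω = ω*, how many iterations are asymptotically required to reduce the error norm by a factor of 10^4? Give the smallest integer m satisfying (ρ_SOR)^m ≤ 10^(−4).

m = 280

ρ_J = max_k |cos(kπ/191)| = cos(π/191) = 0.9998647
1 − cos²(π/191) = sin²(π/191) ⇒ √(1−ρ_J²) = sin(π/191) = 0.0164474.
Then 2/(1+√(1−ρ_J²)) = 2/(1+0.0164474); ω* = 2/1.0164474 = 1.9676375.
ρ_SOR = ω* − 1 = 1.9676375 − 1 = 0.9676375.
For 4 digits: m = 4·ln10 / (−ln 0.9676375) = 9.21034/0.0328977 = 279.969; round up → m = 280.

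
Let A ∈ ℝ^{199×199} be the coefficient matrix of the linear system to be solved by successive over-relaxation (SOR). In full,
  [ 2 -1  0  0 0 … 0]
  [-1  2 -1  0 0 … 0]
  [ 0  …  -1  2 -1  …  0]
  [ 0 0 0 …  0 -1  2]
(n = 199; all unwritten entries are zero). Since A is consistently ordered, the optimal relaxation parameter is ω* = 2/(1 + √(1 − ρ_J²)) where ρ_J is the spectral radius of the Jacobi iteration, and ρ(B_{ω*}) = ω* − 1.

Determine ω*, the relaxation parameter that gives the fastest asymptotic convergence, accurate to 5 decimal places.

½·tridiag(1,0,1) at n=199: λ_k = cos(kπ/200); max |λ| at k=1 ⇒ ρ_J = cos(π/200) ≈ 0.99988.
√(1−ρ_J²) = |sin(π/200)| = 0.015707
Then 2/(1+√(1−ρ_J²)) = 2/(1+0.015707); ω* = 2/1.015707 = 1.96907.
ρ_SOR = ω* − 1 = 1.96907 − 1 = 0.96907.

ω* = 1.96907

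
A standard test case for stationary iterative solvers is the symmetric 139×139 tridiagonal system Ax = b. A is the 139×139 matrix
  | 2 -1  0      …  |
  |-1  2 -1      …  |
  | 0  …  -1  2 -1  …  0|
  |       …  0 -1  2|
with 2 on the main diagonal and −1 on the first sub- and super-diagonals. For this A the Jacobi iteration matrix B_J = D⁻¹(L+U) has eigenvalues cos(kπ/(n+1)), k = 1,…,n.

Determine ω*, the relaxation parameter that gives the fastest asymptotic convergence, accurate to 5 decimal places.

ω* = 1.95611

ρ_J = max_k |cos(kπ/140)| = cos(π/140) = 0.99975
√(1 − cos²(π/140)) = sin(π/140) ≈ 0.022438.
So ω* = 2/1.022438 = 1.95611 (Young).
Hence ρ(B_{ω*}) = 1.95611 − 1 = 0.95611.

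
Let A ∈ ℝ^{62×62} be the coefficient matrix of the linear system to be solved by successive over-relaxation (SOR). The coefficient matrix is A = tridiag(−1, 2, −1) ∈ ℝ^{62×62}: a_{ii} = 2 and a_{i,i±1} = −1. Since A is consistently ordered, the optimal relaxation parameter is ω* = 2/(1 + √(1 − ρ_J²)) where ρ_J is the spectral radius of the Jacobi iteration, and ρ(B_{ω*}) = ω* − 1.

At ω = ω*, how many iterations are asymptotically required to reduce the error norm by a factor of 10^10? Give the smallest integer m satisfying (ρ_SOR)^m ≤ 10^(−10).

½·tridiag(1,0,1) at n=62: λ_k = cos(kπ/63); max |λ| at k=1 ⇒ ρ_J = cos(π/63) ≈ 0.9987569.
√(1−ρ_J²) = |sin(π/63)| = 0.0498459
ω* = 2 / (1 + 0.0498459) = 2 / 1.0498459 ≈ 1.9050415.
and ρ(B_{ω*}) = 1.9050415 − 1 = 0.9050415.
10·ln10 = 23.0259; −ln(0.9050415) = 0.0997745; m = ⌈23.0259/0.0997745⌉ = ⌈230.779⌉ = 231.

m = 231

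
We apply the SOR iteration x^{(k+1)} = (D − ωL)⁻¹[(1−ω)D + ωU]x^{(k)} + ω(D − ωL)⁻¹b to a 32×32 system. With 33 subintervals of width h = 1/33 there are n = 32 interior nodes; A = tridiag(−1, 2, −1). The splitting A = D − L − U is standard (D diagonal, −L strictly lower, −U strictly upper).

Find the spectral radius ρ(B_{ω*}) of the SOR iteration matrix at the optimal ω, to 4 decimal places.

ρ_SOR = 0.8264

B_J for the 32×32 system has eigenvalues cos(kπ/33); ρ_J = cos(π/33) = 0.9955.
1 − cos²(π/33) = sin²(π/33) ⇒ √(1−ρ_J²) = sin(π/33) = 0.09506.
So ω* = 2/1.09506 = 1.8264 (Young).
Hence ρ(B_{ω*}) = 1.8264 − 1 = 0.8264.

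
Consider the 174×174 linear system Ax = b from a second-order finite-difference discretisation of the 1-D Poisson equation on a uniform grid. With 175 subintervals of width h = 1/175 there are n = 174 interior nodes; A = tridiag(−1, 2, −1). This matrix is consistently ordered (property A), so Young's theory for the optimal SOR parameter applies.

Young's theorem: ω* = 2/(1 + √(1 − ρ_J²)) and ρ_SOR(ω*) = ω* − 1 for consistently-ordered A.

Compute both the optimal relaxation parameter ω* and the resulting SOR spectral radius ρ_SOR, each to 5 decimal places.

ω* = 1.96473, ρ_SOR = 0.96473

[ρ_J] n=174: ρ(B_J) = cos(π/(n+1)) = cos(π/175) = 0.99984.
√(1−ρ_J²) = |sin(π/175)| = 0.017951
ω* = 2/(1 + 0.017951) = 2/1.017951 = 1.96473.
[ρ_SOR] ω* − 1 = 0.96473.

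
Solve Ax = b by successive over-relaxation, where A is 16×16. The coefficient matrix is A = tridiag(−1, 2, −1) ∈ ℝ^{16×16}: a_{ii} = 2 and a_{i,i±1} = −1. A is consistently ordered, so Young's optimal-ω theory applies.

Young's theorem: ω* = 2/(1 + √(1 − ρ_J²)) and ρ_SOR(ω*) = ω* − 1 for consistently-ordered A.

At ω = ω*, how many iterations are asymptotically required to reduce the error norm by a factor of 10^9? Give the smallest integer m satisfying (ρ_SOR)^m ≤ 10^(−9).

m = 56

B_J for the 16×16 system has eigenvalues cos(kπ/17); ρ_J = cos(π/17) = 0.9829731.
√(1 − cos²(π/17)) = sin(π/17) ≈ 0.1837495.
Then 2/(1+√(1−ρ_J²)) = 2/(1+0.1837495); ω* = 2/1.1837495 = 1.6895466.
ρ_SOR = ω* − 1 ≈ 0.6895466.
(0.6895466)^m ≤ 10^{−9}  ⇒  m·ln(0.6895466) ≤ −9·ln10  ⇒  m ≥ 55.750  ⇒  m = 56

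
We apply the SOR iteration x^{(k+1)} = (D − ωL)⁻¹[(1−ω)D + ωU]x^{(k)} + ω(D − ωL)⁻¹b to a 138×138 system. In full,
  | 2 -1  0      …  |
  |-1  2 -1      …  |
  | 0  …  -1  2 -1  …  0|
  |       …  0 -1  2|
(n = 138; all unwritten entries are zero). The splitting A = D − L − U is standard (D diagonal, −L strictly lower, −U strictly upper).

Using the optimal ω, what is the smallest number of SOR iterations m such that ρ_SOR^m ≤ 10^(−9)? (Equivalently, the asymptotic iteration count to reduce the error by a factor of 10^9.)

B_J for the 138×138 system has eigenvalues cos(kπ/139); ρ_J = cos(π/139) = 0.9997446.
root = sin(π/139) = 0.0225995  (since 1−cos² = sin²).
ω* = 2/(1+0.0225995) = 1.9557999
and ρ(B_{ω*}) = 1.9557999 − 1 = 0.9557999.
9·ln10 = 20.7233; −ln(0.9557999) = 0.0452067; m = ⌈20.7233/0.0452067⌉ = ⌈458.412⌉ = 459.

m = 459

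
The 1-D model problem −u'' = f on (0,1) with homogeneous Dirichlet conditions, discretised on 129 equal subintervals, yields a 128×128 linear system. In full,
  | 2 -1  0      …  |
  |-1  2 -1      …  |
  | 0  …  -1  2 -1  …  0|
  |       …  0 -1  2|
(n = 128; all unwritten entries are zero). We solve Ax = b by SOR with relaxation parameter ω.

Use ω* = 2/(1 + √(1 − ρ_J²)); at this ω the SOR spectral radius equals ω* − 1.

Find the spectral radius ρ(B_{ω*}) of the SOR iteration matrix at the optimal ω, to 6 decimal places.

n=128: λ(B_J) = 1 − λ(A)/2 = cos(kπ/129); k=1 gives ρ_J = 0.999703.
√(1 − cos²(π/129)) = sin(π/129) ≈ 0.0243510.
ω* = 2/(1+0.0243510) = 1.952456
ρ(B_{ω*}) = ω*−1 = 0.952456

ρ_SOR = 0.952456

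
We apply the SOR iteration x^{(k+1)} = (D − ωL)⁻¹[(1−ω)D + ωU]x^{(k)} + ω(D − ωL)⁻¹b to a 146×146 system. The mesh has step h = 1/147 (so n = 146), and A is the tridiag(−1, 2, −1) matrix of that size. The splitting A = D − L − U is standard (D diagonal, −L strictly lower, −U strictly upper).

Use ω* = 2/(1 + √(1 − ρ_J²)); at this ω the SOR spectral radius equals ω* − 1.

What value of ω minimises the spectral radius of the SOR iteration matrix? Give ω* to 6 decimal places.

[ρ_J] n=146: ρ(B_J) = cos(π/(n+1)) = cos(π/147) = 0.999772.
root = sin(π/147) = 0.0213698  (since 1−cos² = sin²).
ω* = 2/(1 + 0.0213698) = 2/1.0213698 = 1.958155.
ρ_SOR = ω* − 1 ≈ 0.958155.

ω* = 1.958155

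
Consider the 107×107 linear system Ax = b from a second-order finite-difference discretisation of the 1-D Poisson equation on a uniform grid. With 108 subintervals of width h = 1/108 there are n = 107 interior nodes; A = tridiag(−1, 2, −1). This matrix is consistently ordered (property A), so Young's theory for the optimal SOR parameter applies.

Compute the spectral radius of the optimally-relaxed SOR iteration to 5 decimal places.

ρ_SOR = 0.94347

With n=107, ρ(Jacobi) = cos(π/108) = 0.99958.
√(1 − cos²(π/108)) = sin(π/108) ≈ 0.029085.
ω* = 2/(1+0.029085) = 1.94347
ρ_SOR = ω* − 1 = 1.94347 − 1 = 0.94347.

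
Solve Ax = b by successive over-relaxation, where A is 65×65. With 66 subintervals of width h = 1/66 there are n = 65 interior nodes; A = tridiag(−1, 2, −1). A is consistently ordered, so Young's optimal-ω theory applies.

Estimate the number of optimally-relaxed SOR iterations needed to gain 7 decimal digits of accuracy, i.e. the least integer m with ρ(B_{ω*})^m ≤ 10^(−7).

B_J for the 65×65 system has eigenvalues cos(kπ/66); ρ_J = cos(π/66) = 0.9988673.
√(1−ρ_J²) simplifies to sin(π/66) = 0.0475819.
ω* = 2/(1 + 0.0475819) = 2/1.0475819 = 1.9091586.
and ρ(B_{ω*}) = 1.9091586 − 1 = 0.9091586.
Need (0.9091586)^m ≤ 10^(−7): m ≥ 7·ln10/|ln 0.9091586| = 16.1181/0.0952357 = 169.244 ⇒ m = 170.

m = 170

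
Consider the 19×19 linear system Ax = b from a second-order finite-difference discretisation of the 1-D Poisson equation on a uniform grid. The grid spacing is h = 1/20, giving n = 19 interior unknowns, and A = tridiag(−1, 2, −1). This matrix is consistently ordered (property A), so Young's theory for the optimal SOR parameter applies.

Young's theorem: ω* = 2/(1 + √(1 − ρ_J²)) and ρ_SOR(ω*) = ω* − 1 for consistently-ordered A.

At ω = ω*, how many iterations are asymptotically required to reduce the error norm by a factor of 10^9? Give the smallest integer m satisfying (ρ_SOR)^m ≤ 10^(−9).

m = 66

With n=19, ρ(Jacobi) = cos(π/20) = 0.9876883.
√(1−ρ_J²) = |sin(π/20)| = 0.1564345
Then 2/(1+√(1−ρ_J²)) = 2/(1+0.1564345); ω* = 2/1.1564345 = 1.7294538.
ρ(B_{ω*}) = ω*−1 = 0.7294538
9·ln10 = 20.7233; −ln(0.7294538) = 0.315459; m = ⌈20.7233/0.315459⌉ = ⌈65.693⌉ = 66.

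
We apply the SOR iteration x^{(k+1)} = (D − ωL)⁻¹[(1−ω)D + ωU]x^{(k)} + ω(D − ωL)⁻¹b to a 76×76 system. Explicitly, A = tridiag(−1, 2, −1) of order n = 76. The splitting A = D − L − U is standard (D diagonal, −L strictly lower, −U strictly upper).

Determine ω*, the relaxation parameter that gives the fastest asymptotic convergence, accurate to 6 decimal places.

ω* = 1.921620

n=76: λ(B_J) = 1 − λ(A)/2 = cos(kπ/77); k=1 gives ρ_J = 0.999168.
√(1−ρ_J²) = |sin(π/77)| = 0.0407886
ω* = 2 / (1 + 0.0407886) = 2 / 1.0407886 ≈ 1.921620.
ρ_SOR = ω* − 1 = 1.921620 − 1 = 0.921620.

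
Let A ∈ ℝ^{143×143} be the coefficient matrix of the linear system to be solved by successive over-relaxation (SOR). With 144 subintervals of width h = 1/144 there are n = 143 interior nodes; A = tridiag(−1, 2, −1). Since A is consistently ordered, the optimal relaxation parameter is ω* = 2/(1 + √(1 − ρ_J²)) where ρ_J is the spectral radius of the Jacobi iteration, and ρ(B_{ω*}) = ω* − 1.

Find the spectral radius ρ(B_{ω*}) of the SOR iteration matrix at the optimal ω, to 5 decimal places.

ρ_SOR = 0.95730

ρ_J = max_k |cos(kπ/144)| = cos(π/144) = 0.99976
√(1−ρ_J²) simplifies to sin(π/144) = 0.021815.
Young: ω* = 2/(1+√(1−ρ_J²)) = 2/(1+0.021815) = 2/1.021815 = 1.95730.
[ρ_SOR] ω* − 1 = 0.95730.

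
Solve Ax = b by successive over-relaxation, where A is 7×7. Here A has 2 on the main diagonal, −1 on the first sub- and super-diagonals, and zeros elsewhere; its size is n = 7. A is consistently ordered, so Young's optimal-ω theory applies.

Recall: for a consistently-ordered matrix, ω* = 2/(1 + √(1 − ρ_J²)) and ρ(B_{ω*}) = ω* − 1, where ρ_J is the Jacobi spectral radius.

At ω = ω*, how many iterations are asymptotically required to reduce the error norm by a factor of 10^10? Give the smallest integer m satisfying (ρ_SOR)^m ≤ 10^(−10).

m = 29

ρ_J = max_k |cos(kπ/8)| = cos(π/8) = 0.9238795
√(1 − cos²(π/8)) = sin(π/8) ≈ 0.3826834.
[ω*] 2 ÷ (1 + 0.3826834) = 2 ÷ 1.3826834 = 1.4464627.
ρ(B_{ω*}) = ω*−1 = 0.4464627
For 10 digits: m = 10·ln10 / (−ln 0.4464627) = 23.0259/0.806399 = 28.554; round up → m = 29.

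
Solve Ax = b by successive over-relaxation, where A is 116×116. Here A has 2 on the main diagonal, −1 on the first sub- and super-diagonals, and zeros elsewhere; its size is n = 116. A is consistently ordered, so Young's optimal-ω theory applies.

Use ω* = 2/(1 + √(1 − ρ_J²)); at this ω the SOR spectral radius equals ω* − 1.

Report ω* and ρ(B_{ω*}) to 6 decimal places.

ω* = 1.947708, ρ_SOR = 0.947708

½·tridiag(1,0,1) at n=116: λ_k = cos(kπ/117); max |λ| at k=1 ⇒ ρ_J = cos(π/117) ≈ 0.999640.
√(1−ρ_J²) = |sin(π/117)| = 0.0268480
Then 2/(1+√(1−ρ_J²)) = 2/(1+0.0268480); ω* = 2/1.0268480 = 1.947708.
ρ_SOR = ω* − 1 ≈ 0.947708.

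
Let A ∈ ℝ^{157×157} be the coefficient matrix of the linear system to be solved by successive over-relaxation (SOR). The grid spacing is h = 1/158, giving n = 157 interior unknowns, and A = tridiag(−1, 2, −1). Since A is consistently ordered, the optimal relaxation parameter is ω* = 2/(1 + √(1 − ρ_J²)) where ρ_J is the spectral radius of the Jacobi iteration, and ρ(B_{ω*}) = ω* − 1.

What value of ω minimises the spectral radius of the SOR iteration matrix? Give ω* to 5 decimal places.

n=157: λ(B_J) = 1 − λ(A)/2 = cos(kπ/158); k=1 gives ρ_J = 0.99980.
√(1−ρ_J²) = |sin(π/158)| = 0.019882
[ω*] 2 ÷ (1 + 0.019882) = 2 ÷ 1.019882 = 1.96101.
At ω = 1.96101 every |λ(B_ω)| = ω−1, so ρ_SOR = 0.96101.

ω* = 1.96101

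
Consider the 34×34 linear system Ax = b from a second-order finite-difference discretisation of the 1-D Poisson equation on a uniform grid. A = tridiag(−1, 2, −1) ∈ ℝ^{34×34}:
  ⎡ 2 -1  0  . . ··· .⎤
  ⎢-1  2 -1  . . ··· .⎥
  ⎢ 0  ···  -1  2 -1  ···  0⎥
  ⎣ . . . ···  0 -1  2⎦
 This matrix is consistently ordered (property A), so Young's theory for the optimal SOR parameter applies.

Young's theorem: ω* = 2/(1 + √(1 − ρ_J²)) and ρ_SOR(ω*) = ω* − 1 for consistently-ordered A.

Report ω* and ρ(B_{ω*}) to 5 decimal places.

ω* = 1.83547, ρ_SOR = 0.83547

½·tridiag(1,0,1) at n=34: λ_k = cos(kπ/35); max |λ| at k=1 ⇒ ρ_J = cos(π/35) ≈ 0.99597.
√(1−ρ_J²) simplifies to sin(π/35) = 0.089639.
So ω* = 2/1.089639 = 1.83547 (Young).
ρ_SOR = ω* − 1 = 1.83547 − 1 = 0.83547.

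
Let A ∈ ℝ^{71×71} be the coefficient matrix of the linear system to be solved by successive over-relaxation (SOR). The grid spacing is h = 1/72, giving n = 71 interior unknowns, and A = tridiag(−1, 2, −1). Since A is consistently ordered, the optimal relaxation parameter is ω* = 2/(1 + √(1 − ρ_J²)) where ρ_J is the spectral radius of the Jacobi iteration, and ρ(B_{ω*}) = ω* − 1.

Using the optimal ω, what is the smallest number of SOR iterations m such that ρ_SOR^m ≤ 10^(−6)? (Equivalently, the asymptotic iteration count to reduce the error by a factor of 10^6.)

m = 159

[ρ_J] n=71: ρ(B_J) = cos(π/(n+1)) = cos(π/72) = 0.9990482.
√(1−ρ_J²) simplifies to sin(π/72) = 0.0436194.
ω* = 2 / (1 + 0.0436194) = 2 / 1.0436194 ≈ 1.9164075.
ρ_SOR = ω* − 1 ≈ 0.9164075.
Need (0.9164075)^m ≤ 10^(−6): m ≥ 6·ln10/|ln 0.9164075| = 13.8155/0.0872941 = 158.264 ⇒ m = 159.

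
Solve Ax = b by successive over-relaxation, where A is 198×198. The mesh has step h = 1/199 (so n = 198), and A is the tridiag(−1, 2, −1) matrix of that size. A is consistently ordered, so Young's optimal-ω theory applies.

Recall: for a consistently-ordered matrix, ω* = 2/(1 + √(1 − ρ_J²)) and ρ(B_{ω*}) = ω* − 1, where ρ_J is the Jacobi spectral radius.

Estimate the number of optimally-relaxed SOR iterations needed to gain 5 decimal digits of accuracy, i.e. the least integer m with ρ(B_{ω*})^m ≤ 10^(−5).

m = 365

ρ_J = max_k |cos(kπ/199)| = cos(π/199) = 0.9998754
1 − cos²(π/199) = sin²(π/199) ⇒ √(1−ρ_J²) = sin(π/199) = 0.0157862.
Young: ω* = 2/(1+√(1−ρ_J²)) = 2/(1+0.0157862) = 2/1.0157862 = 1.9689183.
[ρ_SOR] ω* − 1 = 0.9689183.
ρ_SOR^m ≤ 10^(−5) ⇔ m ≥ 5·ln10/(−ln 0.9689183) = 11.5129/0.031575 = 364.621; m = ⌈364.621⌉ = 365.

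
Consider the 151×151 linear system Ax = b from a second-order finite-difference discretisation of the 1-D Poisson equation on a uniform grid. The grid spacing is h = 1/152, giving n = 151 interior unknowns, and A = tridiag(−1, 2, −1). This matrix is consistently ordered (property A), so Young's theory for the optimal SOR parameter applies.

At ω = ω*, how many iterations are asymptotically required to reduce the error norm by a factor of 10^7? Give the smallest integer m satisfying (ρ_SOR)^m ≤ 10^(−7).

m = 390

B_J for the 151×151 system has eigenvalues cos(kπ/152); ρ_J = cos(π/152) = 0.9997864.
√(1−ρ_J²) simplifies to sin(π/152) = 0.0206669.
ω* = 2/(1+0.0206669) = 1.9595031
ρ_SOR = ω* − 1 = 1.9595031 − 1 = 0.9595031.
(0.9595031)^m ≤ 10^{−7}  ⇒  m·ln(0.9595031) ≤ −7·ln10  ⇒  m ≥ 389.894  ⇒  m = 390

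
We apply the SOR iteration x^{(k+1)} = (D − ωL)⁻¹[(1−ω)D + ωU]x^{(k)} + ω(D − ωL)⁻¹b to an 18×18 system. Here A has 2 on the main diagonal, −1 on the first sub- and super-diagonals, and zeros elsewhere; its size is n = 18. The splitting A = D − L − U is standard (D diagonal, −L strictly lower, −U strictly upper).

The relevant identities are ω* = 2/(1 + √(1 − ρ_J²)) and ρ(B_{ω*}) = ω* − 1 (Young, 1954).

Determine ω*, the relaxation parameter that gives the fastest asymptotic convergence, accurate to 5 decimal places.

With n=18, ρ(Jacobi) = cos(π/19) = 0.98636.
√(1−ρ_J²) = |sin(π/19)| = 0.164595
Then 2/(1+√(1−ρ_J²)) = 2/(1+0.164595); ω* = 2/1.164595 = 1.71734.
ρ_SOR = ω* − 1 = 1.71734 − 1 = 0.71734.

ω* = 1.71734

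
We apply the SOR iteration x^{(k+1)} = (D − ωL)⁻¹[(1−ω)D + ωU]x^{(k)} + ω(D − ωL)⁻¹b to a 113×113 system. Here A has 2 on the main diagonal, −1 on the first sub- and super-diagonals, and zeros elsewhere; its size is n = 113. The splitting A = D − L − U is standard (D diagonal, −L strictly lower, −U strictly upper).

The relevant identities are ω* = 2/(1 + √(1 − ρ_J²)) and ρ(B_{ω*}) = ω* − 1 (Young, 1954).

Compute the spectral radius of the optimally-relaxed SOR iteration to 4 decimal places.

ρ_J = max_k |cos(kπ/114)| = cos(π/114) = 0.9996
√(1−ρ_J²) = |sin(π/114)| = 0.02755
So ω* = 2/1.02755 = 1.9464 (Young).
ρ(B_{ω*}) = ω*−1 = 0.9464

ρ_SOR = 0.9464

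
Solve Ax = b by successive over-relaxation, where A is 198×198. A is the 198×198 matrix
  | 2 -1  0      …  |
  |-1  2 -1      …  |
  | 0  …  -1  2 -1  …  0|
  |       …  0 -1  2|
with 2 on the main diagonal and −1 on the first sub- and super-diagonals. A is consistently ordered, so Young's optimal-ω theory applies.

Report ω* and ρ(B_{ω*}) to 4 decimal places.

½·tridiag(1,0,1) at n=198: λ_k = cos(kπ/199); max |λ| at k=1 ⇒ ρ_J = cos(π/199) ≈ 0.9999.
√(1−ρ_J²) = |sin(π/199)| = 0.01579
[ω*] 2 ÷ (1 + 0.01579) = 2 ÷ 1.01579 = 1.9689.
ρ_SOR = ω* − 1 = 1.9689 − 1 = 0.9689.

ω* = 1.9689, ρ_SOR = 0.9689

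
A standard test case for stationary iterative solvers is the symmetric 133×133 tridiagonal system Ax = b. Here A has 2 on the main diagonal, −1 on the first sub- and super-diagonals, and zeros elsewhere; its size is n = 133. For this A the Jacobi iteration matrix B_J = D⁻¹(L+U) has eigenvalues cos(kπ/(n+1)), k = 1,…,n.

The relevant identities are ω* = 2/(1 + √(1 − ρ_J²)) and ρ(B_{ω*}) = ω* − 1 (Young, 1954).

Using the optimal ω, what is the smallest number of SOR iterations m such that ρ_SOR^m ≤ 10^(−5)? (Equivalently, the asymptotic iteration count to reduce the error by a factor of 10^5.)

m = 246

With n=133, ρ(Jacobi) = cos(π/134) = 0.9997252.
√(1−ρ_J²) simplifies to sin(π/134) = 0.0234426.
Young: ω* = 2/(1+√(1−ρ_J²)) = 2/(1+0.0234426) = 2/1.0234426 = 1.9541887.
ρ_SOR = ω* − 1 ≈ 0.9541887.
Need (0.9541887)^m ≤ 10^(−5): m ≥ 5·ln10/|ln 0.9541887| = 11.5129/0.0468938 = 245.510 ⇒ m = 246.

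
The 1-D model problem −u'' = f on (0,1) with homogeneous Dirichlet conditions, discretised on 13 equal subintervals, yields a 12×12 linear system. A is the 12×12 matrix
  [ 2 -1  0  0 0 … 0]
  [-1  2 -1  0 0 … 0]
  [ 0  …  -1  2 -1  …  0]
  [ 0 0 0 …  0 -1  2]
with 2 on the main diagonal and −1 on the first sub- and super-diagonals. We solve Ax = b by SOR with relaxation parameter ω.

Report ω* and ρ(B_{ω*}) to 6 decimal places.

ρ_J = max_k |cos(kπ/13)| = cos(π/13) = 0.970942
√(1−ρ_J²) simplifies to sin(π/13) = 0.2393157.
Then 2/(1+√(1−ρ_J²)) = 2/(1+0.2393157); ω* = 2/1.2393157 = 1.613794.
At ω = 1.613794 every |λ(B_ω)| = ω−1, so ρ_SOR = 0.613794.

ω* = 1.613794, ρ_SOR = 0.613794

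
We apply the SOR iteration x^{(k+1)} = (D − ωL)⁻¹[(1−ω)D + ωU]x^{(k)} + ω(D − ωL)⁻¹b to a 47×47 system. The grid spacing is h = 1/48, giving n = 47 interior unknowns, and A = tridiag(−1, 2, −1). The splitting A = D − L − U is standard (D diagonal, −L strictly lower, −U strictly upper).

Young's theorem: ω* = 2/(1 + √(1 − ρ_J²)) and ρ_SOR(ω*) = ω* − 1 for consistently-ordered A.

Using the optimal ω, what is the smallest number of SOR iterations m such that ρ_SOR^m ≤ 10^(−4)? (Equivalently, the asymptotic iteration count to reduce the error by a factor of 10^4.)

m = 71

½·tridiag(1,0,1) at n=47: λ_k = cos(kπ/48); max |λ| at k=1 ⇒ ρ_J = cos(π/48) ≈ 0.9978589.
√(1 − cos²(π/48)) = sin(π/48) ≈ 0.0654031.
[ω*] 2 ÷ (1 + 0.0654031) = 2 ÷ 1.0654031 = 1.8772237.
ρ(B_{ω*}) = ω*−1 = 0.8772237
(0.8772237)^m ≤ 10^{−4}  ⇒  m·ln(0.8772237) ≤ −4·ln10  ⇒  m ≥ 70.312  ⇒  m = 71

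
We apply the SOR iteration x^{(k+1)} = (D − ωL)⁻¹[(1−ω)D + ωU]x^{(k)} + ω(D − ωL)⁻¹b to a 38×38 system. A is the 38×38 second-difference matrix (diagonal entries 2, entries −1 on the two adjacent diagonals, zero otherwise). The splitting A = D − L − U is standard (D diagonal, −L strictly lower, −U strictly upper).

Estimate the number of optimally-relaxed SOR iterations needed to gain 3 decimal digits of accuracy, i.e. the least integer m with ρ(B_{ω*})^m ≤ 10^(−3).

ρ_J = max_k |cos(kπ/39)| = cos(π/39) = 0.9967573
√(1−ρ_J²) = |sin(π/39)| = 0.0804666
Then 2/(1+√(1−ρ_J²)) = 2/(1+0.0804666); ω* = 2/1.0804666 = 1.8510521.
[ρ_SOR] ω* − 1 = 0.8510521.
For 3 digits: m = 3·ln10 / (−ln 0.8510521) = 6.90776/0.161282 = 42.830; round up → m = 43.

m = 43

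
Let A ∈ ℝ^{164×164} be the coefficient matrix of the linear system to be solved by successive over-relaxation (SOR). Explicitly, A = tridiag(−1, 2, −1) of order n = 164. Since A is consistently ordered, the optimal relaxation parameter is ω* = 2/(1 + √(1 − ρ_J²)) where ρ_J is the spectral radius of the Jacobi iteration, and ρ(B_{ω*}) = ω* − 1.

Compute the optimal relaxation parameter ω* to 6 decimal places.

ω* = 1.962634

spectrum of D⁻¹(L+U) = {cos(kπ/165) : 1≤k≤164}; ρ_J = cos(π/165) = 0.999819.
√(1−ρ_J²) simplifies to sin(π/165) = 0.0190388.
Young: ω* = 2/(1+√(1−ρ_J²)) = 2/(1+0.0190388) = 2/1.0190388 = 1.962634.
and ρ(B_{ω*}) = 1.962634 − 1 = 0.962634.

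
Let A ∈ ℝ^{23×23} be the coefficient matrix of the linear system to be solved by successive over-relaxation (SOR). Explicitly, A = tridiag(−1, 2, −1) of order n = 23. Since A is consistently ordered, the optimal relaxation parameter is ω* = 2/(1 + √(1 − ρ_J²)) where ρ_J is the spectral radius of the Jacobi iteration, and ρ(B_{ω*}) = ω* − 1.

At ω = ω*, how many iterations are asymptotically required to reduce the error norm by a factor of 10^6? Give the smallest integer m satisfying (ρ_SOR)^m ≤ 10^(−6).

m = 53

n=23: λ(B_J) = 1 − λ(A)/2 = cos(kπ/24); k=1 gives ρ_J = 0.9914449.
root = sin(π/24) = 0.1305262  (since 1−cos² = sin²).
ω* = 2 / (1 + 0.1305262) = 2 / 1.1305262 ≈ 1.7690877.
At ω = 1.7690877 every |λ(B_ω)| = ω−1, so ρ_SOR = 0.7690877.
6·ln10 = 13.8155; −ln(0.7690877) = 0.26255; m = ⌈13.8155/0.26255⌉ = ⌈52.620⌉ = 53.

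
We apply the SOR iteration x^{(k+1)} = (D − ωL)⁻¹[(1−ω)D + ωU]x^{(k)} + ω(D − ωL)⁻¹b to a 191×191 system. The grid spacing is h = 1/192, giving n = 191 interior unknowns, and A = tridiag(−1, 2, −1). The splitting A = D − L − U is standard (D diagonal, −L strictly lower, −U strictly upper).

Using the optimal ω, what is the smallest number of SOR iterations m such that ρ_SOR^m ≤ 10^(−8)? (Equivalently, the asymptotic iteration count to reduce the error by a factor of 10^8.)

[ρ_J] n=191: ρ(B_J) = cos(π/(n+1)) = cos(π/192) = 0.9998661.
1 − cos²(π/192) = sin²(π/192) ⇒ √(1−ρ_J²) = sin(π/192) = 0.0163617.
So ω* = 2/1.0163617 = 1.9678034 (Young).
[ρ_SOR] ω* − 1 = 0.9678034.
(0.9678034)^m ≤ 10^{−8}  ⇒  m·ln(0.9678034) ≤ −8·ln10  ⇒  m ≥ 562.871  ⇒  m = 563

m = 563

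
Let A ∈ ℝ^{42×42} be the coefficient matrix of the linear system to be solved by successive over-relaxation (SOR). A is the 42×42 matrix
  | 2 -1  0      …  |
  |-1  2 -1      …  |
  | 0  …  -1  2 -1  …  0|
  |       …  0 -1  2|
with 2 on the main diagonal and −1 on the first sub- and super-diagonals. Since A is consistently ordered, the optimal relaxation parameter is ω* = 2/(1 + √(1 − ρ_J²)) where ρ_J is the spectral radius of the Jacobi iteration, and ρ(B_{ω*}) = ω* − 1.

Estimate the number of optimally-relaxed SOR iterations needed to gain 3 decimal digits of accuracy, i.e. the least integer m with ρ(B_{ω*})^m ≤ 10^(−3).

B_J for the 42×42 system has eigenvalues cos(kπ/43); ρ_J = cos(π/43) = 0.9973323.
√(1−ρ_J²) = |sin(π/43)| = 0.0729953
ω* = 2/(1 + 0.0729953) = 2/1.0729953 = 1.8639411.
Hence ρ(B_{ω*}) = 1.8639411 − 1 = 0.8639411.
m ≥ 3·ln10 / (−ln 0.8639411) = 47.232; smallest integer m = 48.

m = 48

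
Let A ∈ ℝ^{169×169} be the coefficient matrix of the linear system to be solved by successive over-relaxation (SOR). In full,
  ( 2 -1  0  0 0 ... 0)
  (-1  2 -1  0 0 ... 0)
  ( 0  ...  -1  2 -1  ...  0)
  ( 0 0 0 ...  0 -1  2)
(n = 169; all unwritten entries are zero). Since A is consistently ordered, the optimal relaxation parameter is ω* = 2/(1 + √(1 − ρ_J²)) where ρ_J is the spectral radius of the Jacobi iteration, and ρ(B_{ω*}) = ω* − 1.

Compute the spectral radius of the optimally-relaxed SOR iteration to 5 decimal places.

ρ_SOR = 0.96371

With n=169, ρ(Jacobi) = cos(π/170) = 0.99983.
root = sin(π/170) = 0.018479  (since 1−cos² = sin²).
So ω* = 2/1.018479 = 1.96371 (Young).
ρ_SOR = ω* − 1 = 1.96371 − 1 = 0.96371.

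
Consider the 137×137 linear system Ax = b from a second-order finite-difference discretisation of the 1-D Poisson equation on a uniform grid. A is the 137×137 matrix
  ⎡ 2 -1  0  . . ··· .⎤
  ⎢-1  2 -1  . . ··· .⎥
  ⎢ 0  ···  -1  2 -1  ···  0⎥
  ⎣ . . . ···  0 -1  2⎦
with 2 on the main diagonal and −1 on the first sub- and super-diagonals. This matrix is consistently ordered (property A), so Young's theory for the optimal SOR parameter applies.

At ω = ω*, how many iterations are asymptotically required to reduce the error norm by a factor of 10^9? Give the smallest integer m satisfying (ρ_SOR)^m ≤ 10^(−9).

[ρ_J] n=137: ρ(B_J) = cos(π/(n+1)) = cos(π/138) = 0.9997409.
√(1−ρ_J²) simplifies to sin(π/138) = 0.0227632.
Young: ω* = 2/(1+√(1−ρ_J²)) = 2/(1+0.0227632) = 2/1.0227632 = 1.9554869.
At ω = 1.9554869 every |λ(B_ω)| = ω−1, so ρ_SOR = 0.9554869.
9·ln10 = 20.7233; −ln(0.9554869) = 0.0455342; m = ⌈20.7233/0.0455342⌉ = ⌈455.115⌉ = 456.

m = 456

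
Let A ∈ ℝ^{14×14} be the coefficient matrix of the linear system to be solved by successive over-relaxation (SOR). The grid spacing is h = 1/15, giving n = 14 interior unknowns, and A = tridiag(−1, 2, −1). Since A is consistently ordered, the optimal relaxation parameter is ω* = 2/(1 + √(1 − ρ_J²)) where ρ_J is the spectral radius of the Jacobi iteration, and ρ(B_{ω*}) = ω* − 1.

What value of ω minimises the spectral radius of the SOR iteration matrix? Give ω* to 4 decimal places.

ω* = 1.6558

B_J for the 14×14 system has eigenvalues cos(kπ/15); ρ_J = cos(π/15) = 0.9781.
√(1−ρ_J²) simplifies to sin(π/15) = 0.20791.
So ω* = 2/1.20791 = 1.6558 (Young).
ρ(B_{ω*}) = ω*−1 = 0.6558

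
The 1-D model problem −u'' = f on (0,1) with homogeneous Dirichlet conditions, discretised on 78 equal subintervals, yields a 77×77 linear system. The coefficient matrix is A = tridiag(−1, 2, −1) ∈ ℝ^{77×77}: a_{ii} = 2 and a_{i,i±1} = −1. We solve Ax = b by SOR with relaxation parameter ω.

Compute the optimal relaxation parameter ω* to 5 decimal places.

n=77: λ(B_J) = 1 − λ(A)/2 = cos(kπ/78); k=1 gives ρ_J = 0.99919.
root = sin(π/78) = 0.040266  (since 1−cos² = sin²).
[ω*] 2 ÷ (1 + 0.040266) = 2 ÷ 1.040266 = 1.92259.
ρ_SOR = ω* − 1 = 1.92259 − 1 = 0.92259.

ω* = 1.92259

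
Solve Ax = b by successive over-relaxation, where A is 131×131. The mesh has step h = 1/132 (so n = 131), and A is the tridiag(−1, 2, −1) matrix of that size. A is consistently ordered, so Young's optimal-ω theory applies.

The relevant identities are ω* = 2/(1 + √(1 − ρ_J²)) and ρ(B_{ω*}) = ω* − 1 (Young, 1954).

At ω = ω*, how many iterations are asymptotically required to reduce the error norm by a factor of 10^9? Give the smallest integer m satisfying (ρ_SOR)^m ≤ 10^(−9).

m = 436

spectrum of D⁻¹(L+U) = {cos(kπ/132) : 1≤k≤131}; ρ_J = cos(π/132) = 0.9997168.
root = sin(π/132) = 0.0237977  (since 1−cos² = sin²).
[ω*] 2 ÷ (1 + 0.0237977) = 2 ÷ 1.0237977 = 1.9535109.
At ω = 1.9535109 every |λ(B_ω)| = ω−1, so ρ_SOR = 0.9535109.
Need (0.9535109)^m ≤ 10^(−9): m ≥ 9·ln10/|ln 0.9535109| = 20.7233/0.0476044 = 435.323 ⇒ m = 436.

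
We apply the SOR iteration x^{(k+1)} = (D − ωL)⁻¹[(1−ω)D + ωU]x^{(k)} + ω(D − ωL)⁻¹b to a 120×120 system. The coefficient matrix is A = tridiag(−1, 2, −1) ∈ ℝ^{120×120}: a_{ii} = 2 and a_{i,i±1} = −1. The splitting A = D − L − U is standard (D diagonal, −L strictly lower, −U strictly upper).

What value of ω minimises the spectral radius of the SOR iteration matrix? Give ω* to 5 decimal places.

n=120: λ(B_J) = 1 − λ(A)/2 = cos(kπ/121); k=1 gives ρ_J = 0.99966.
√(1−ρ_J²) = |sin(π/121)| = 0.025961
ω* = 2 / (1 + 0.025961) = 2 / 1.025961 ≈ 1.94939.
At ω = 1.94939 every |λ(B_ω)| = ω−1, so ρ_SOR = 0.94939.

ω* = 1.94939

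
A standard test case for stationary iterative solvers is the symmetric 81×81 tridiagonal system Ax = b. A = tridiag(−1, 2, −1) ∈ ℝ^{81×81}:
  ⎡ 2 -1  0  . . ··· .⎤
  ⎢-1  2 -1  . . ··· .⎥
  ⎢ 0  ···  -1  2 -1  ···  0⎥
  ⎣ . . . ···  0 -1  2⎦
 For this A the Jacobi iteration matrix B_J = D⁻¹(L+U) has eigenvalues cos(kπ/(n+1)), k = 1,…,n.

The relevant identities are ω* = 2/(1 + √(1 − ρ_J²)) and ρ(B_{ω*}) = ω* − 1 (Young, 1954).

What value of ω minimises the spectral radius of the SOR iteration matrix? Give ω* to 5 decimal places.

[ρ_J] n=81: ρ(B_J) = cos(π/(n+1)) = cos(π/82) = 0.99927.
√(1−ρ_J²) = |sin(π/82)| = 0.038303
Then 2/(1+√(1−ρ_J²)) = 2/(1+0.038303); ω* = 2/1.038303 = 1.92622.
[ρ_SOR] ω* − 1 = 0.92622.

ω* = 1.92622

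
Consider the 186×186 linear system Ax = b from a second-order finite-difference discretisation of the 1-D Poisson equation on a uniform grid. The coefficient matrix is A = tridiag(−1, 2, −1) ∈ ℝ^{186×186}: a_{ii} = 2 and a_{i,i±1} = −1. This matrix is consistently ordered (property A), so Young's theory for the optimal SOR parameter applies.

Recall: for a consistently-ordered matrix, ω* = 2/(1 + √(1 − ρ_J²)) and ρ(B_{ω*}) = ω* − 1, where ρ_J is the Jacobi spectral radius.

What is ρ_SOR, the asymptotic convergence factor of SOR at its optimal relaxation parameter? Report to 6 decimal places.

ρ_SOR = 0.966957

½·tridiag(1,0,1) at n=186: λ_k = cos(kπ/187); max |λ| at k=1 ⇒ ρ_J = cos(π/187) ≈ 0.999859.
√(1 − cos²(π/187)) = sin(π/187) ≈ 0.0167992.
Then 2/(1+√(1−ρ_J²)) = 2/(1+0.0167992); ω* = 2/1.0167992 = 1.966957.
[ρ_SOR] ω* − 1 = 0.966957.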